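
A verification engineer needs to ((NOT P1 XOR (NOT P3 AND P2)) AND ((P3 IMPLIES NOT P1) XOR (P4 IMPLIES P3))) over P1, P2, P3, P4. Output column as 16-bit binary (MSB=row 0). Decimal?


Formula: ((NOT P1 XOR (NOT P3 AND P2)) AND ((P3 IMPLIES NOT P1) XOR (P4 IMPLIES P3))) over P1, P2, P3, P4 (16 rows)
Evaluate each row (bits = P1,P2,P3,P4, MSB first):
  row 0 [0000]: ((NOT 0 XOR (NOT 0 AND 0)) AND ((0 IMPLIES NOT 0) XOR (0 IMPLIES 0))) -> 0
  row 1 [0001]: ((NOT 0 XOR (NOT 0 AND 0)) AND ((0 IMPLIES NOT 0) XOR (1 IMPLIES 0))) -> 1
  row 2 [0010]: ((NOT 0 XOR (NOT 1 AND 0)) AND ((1 IMPLIES NOT 0) XOR (0 IMPLIES 1))) -> 0
  row 3 [0011]: ((NOT 0 XOR (NOT 1 AND 0)) AND ((1 IMPLIES NOT 0) XOR (1 IMPLIES 1))) -> 0
  row 4 [0100]: ((NOT 0 XOR (NOT 0 AND 1)) AND ((0 IMPLIES NOT 0) XOR (0 IMPLIES 0))) -> 0
  row 5 [0101]: ((NOT 0 XOR (NOT 0 AND 1)) AND ((0 IMPLIES NOT 0) XOR (1 IMPLIES 0))) -> 0
  row 6 [0110]: ((NOT 0 XOR (NOT 1 AND 1)) AND ((1 IMPLIES NOT 0) XOR (0 IMPLIES 1))) -> 0
  row 7 [0111]: ((NOT 0 XOR (NOT 1 AND 1)) AND ((1 IMPLIES NOT 0) XOR (1 IMPLIES 1))) -> 0
  row 8 [1000]: ((NOT 1 XOR (NOT 0 AND 0)) AND ((0 IMPLIES NOT 1) XOR (0 IMPLIES 0))) -> 0
  row 9 [1001]: ((NOT 1 XOR (NOT 0 AND 0)) AND ((0 IMPLIES NOT 1) XOR (1 IMPLIES 0))) -> 0
  row 10 [1010]: ((NOT 1 XOR (NOT 1 AND 0)) AND ((1 IMPLIES NOT 1) XOR (0 IMPLIES 1))) -> 0
  row 11 [1011]: ((NOT 1 XOR (NOT 1 AND 0)) AND ((1 IMPLIES NOT 1) XOR (1 IMPLIES 1))) -> 0
  row 12 [1100]: ((NOT 1 XOR (NOT 0 AND 1)) AND ((0 IMPLIES NOT 1) XOR (0 IMPLIES 0))) -> 0
  row 13 [1101]: ((NOT 1 XOR (NOT 0 AND 1)) AND ((0 IMPLIES NOT 1) XOR (1 IMPLIES 0))) -> 1
  row 14 [1110]: ((NOT 1 XOR (NOT 1 AND 1)) AND ((1 IMPLIES NOT 1) XOR (0 IMPLIES 1))) -> 0
  row 15 [1111]: ((NOT 1 XOR (NOT 1 AND 1)) AND ((1 IMPLIES NOT 1) XOR (1 IMPLIES 1))) -> 0
Full result column, 4 rows per line (P1,P2 fixed per line; P3,P4 runs 00..11 left to right):
  rows 0-3 [P1,P2=00]: 0100  = hex 4
  rows 4-7 [P1,P2=01]: 0000  = hex 0
  rows 8-11 [P1,P2=10]: 0000  = hex 0
  rows 12-15 [P1,P2=11]: 0100  = hex 4
Output column (row 0 .. row 15) = 0100000000000100
Output column grouped in 4s = 0100 0000 0000 0100 = 0x4004
Convert to decimal digit by digit (value = value*16 + digit):
  4 -> 4
  4*16 + 0 = 64
  64*16 + 0 = 1024
  1024*16 + 4 = 16388
Decimal = 16388

16388


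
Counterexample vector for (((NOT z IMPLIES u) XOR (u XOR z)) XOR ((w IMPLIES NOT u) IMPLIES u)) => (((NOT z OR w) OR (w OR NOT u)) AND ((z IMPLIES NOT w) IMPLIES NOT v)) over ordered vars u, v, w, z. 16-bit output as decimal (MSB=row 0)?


F1 = (((NOT z IMPLIES u) XOR (u XOR z)) XOR ((w IMPLIES NOT u) IMPLIES u))
F2 = (((NOT z OR w) OR (w OR NOT u)) AND ((z IMPLIES NOT w) IMPLIES NOT v))
Counterexample to F1=>F2 is where F1=1 and F2=0.
Evaluate each row (bits = u,v,w,z, MSB first):
  row 0 [0000]: F1=0 F2=1 -> F1&~F2 -> 0
  row 1 [0001]: F1=0 F2=1 -> F1&~F2 -> 0
  row 2 [0010]: F1=0 F2=1 -> F1&~F2 -> 0
  row 3 [0011]: F1=0 F2=1 -> F1&~F2 -> 0
  row 4 [0100]: F1=0 F2=0 -> F1&~F2 -> 0
  row 5 [0101]: F1=0 F2=0 -> F1&~F2 -> 0
  row 6 [0110]: F1=0 F2=0 -> F1&~F2 -> 0
  row 7 [0111]: F1=0 F2=1 -> F1&~F2 -> 0
  row 8 [1000]: F1=1 F2=1 -> F1&~F2 -> 0
  row 9 [1001]: F1=0 F2=0 -> F1&~F2 -> 0
  row 10 [1010]: F1=1 F2=1 -> F1&~F2 -> 0
  row 11 [1011]: F1=0 F2=1 -> F1&~F2 -> 0
  row 12 [1100]: F1=1 F2=0 -> F1&~F2 -> 1
  row 13 [1101]: F1=0 F2=0 -> F1&~F2 -> 0
  row 14 [1110]: F1=1 F2=0 -> F1&~F2 -> 1
  row 15 [1111]: F1=0 F2=1 -> F1&~F2 -> 0
Full result column, 4 rows per line (u,v fixed per line; w,z runs 00..11 left to right):
  rows 0-3 [u,v=00]: 0000  = hex 0
  rows 4-7 [u,v=01]: 0000  = hex 0
  rows 8-11 [u,v=10]: 0000  = hex 0
  rows 12-15 [u,v=11]: 1010  = hex A
Counterexample vector (row 0 .. row 15) = 0000000000001010
Output column grouped in 4s = 0000 0000 0000 1010 = 0x000A
Convert to decimal digit by digit (value = value*16 + digit):
  0 -> 0
  0*16 + 0 = 0
  0*16 + 0 = 0
  0*16 + 10 (A) = 10
Decimal = 10

10


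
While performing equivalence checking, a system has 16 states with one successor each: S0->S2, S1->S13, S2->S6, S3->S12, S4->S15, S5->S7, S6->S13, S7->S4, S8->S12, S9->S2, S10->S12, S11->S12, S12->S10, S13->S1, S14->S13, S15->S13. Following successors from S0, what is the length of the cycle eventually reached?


Trace from S0 until a state repeats:
  S0 -> S2 -> S6 -> S13 -> S1 -> S13
S13 first seen at step 3, revisited at step 5.
Cycle length = 5 - 3 = 2

2


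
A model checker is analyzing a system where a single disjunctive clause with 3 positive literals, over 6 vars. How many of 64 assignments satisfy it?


Step 1: Total=2^6=64
Step 2: Unsat when all 3 false: 2^3=8
Step 3: Sat=64-8=56

56


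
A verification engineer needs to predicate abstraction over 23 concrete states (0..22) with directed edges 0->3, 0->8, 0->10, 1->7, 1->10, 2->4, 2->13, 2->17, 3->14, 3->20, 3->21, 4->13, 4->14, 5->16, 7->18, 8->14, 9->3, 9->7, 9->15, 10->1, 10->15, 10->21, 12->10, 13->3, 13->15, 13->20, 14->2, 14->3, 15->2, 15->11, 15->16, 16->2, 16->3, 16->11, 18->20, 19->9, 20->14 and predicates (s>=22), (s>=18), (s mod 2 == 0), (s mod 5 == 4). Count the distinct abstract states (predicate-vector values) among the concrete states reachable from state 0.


BFS from 0:
Concrete reachable: {0, 1, 2, 3, 4, 7, 8, 10, 11, 13, 14, 15, 16, 17, 18, 20, 21}
Abstract via predicates (s>=22), (s>=18), (s mod 2 == 0), (s mod 5 == 4):
  (0,0,0,0) <- {1, 3, 7, 11, 13, 15, 17}
  (0,0,1,0) <- {0, 2, 8, 10, 16}
  (0,0,1,1) <- {4, 14}
  (0,1,0,0) <- {21}
  (0,1,1,0) <- {18, 20}
Distinct abstract states = 5

5


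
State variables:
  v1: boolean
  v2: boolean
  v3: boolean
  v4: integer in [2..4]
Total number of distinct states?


State space = product of domain sizes of all variables.
Domain sizes:
  v1 (boolean): 2
  v2 (boolean): 2
  v3 (boolean): 2
  v4 (integer in [2..4]): 3
Product = 2 * 2 * 2 * 3 = 24

24


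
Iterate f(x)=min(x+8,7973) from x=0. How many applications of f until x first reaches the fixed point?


Step 1: x=0, cap=7973, increment=8
Step 2: x grows by 8 each step until capped at 7973; fixed point is x=7973
Step 3: iterations = ceil(7973/8) = 997

997


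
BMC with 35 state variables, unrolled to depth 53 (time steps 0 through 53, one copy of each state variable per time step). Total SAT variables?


BMC unrolls to depth k, creating one copy of each state var for steps 0..k.
Step count = 53 + 1 = 54 (steps 0 through 53)
Vars per step = 35
Total = 35 * 54 = 1890

1890


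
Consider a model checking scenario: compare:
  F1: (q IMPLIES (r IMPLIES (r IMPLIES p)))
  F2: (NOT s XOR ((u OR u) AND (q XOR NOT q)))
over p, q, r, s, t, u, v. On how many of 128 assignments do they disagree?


F1 = (q IMPLIES (r IMPLIES (r IMPLIES p)))
F2 = (NOT s XOR ((u OR u) AND (q XOR NOT q)))
Evaluate both on each of 128 rows (bits = p,q,r,s,t,u,v):
  row 0 [0000000]: F1=1 F2=1 -> 0
  row 1 [0000001]: F1=1 F2=1 -> 0
  row 2 [0000010]: F1=1 F2=0 (differ) -> 1
  row 3 [0000011]: F1=1 F2=0 (differ) -> 1
  row 4 [0000100]: F1=1 F2=1 -> 0
  (every remaining row is evaluated the same way; all 128 results are listed next)
Full result column, 8 rows per line (p,q,r,s fixed per line; t,u,v runs 000..111 left to right):
  rows 0-7 [p,q,r,s=0000]: 00110011  (ones: 4)
  rows 8-15 [p,q,r,s=0001]: 11001100  (ones: 4)
  rows 16-23 [p,q,r,s=0010]: 00110011  (ones: 4)
  rows 24-31 [p,q,r,s=0011]: 11001100  (ones: 4)
  rows 32-39 [p,q,r,s=0100]: 00110011  (ones: 4)
  rows 40-47 [p,q,r,s=0101]: 11001100  (ones: 4)
  rows 48-55 [p,q,r,s=0110]: 11001100  (ones: 4)
  rows 56-63 [p,q,r,s=0111]: 00110011  (ones: 4)
  rows 64-71 [p,q,r,s=1000]: 00110011  (ones: 4)
  rows 72-79 [p,q,r,s=1001]: 11001100  (ones: 4)
  rows 80-87 [p,q,r,s=1010]: 00110011  (ones: 4)
  rows 88-95 [p,q,r,s=1011]: 11001100  (ones: 4)
  rows 96-103 [p,q,r,s=1100]: 00110011  (ones: 4)
  rows 104-111 [p,q,r,s=1101]: 11001100  (ones: 4)
  rows 112-119 [p,q,r,s=1110]: 00110011  (ones: 4)
  rows 120-127 [p,q,r,s=1111]: 11001100  (ones: 4)
Disagreements = 4+4+4+4+4+4+4+4+4+4+4+4+4+4+4+4 = 64

64


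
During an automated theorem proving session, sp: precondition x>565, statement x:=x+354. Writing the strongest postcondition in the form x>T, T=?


Formula: sp(P, x:=E) = exists old_x. (x = E[old_x/x]) AND P[old_x/x] (old_x is the value of x before the assignment; eliminate old_x by solving x = E[old_x/x] for old_x)
Step 1: Precondition P: x>565, i.e. old_x > 565
Step 2: Assignment gives x = old_x + 354, so old_x = x - 354
Step 3: Substitute into P: x - 354 > 565
Step 4: Simplify: x > 565+354 = 919

919


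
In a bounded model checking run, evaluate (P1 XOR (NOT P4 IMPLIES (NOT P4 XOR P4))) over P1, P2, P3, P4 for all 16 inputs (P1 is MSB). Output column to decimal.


Formula: (P1 XOR (NOT P4 IMPLIES (NOT P4 XOR P4))) over P1, P2, P3, P4 (16 rows)
Evaluate each row (bits = P1,P2,P3,P4, MSB first):
  row 0 [0000]: (0 XOR (NOT 0 IMPLIES (NOT 0 XOR 0))) -> 1
  row 1 [0001]: (0 XOR (NOT 1 IMPLIES (NOT 1 XOR 1))) -> 1
  row 2 [0010]: (0 XOR (NOT 0 IMPLIES (NOT 0 XOR 0))) -> 1
  row 3 [0011]: (0 XOR (NOT 1 IMPLIES (NOT 1 XOR 1))) -> 1
  row 4 [0100]: (0 XOR (NOT 0 IMPLIES (NOT 0 XOR 0))) -> 1
  row 5 [0101]: (0 XOR (NOT 1 IMPLIES (NOT 1 XOR 1))) -> 1
  row 6 [0110]: (0 XOR (NOT 0 IMPLIES (NOT 0 XOR 0))) -> 1
  row 7 [0111]: (0 XOR (NOT 1 IMPLIES (NOT 1 XOR 1))) -> 1
  row 8 [1000]: (1 XOR (NOT 0 IMPLIES (NOT 0 XOR 0))) -> 0
  row 9 [1001]: (1 XOR (NOT 1 IMPLIES (NOT 1 XOR 1))) -> 0
  row 10 [1010]: (1 XOR (NOT 0 IMPLIES (NOT 0 XOR 0))) -> 0
  row 11 [1011]: (1 XOR (NOT 1 IMPLIES (NOT 1 XOR 1))) -> 0
  row 12 [1100]: (1 XOR (NOT 0 IMPLIES (NOT 0 XOR 0))) -> 0
  row 13 [1101]: (1 XOR (NOT 1 IMPLIES (NOT 1 XOR 1))) -> 0
  row 14 [1110]: (1 XOR (NOT 0 IMPLIES (NOT 0 XOR 0))) -> 0
  row 15 [1111]: (1 XOR (NOT 1 IMPLIES (NOT 1 XOR 1))) -> 0
Full result column, 4 rows per line (P1,P2 fixed per line; P3,P4 runs 00..11 left to right):
  rows 0-3 [P1,P2=00]: 1111  = hex F
  rows 4-7 [P1,P2=01]: 1111  = hex F
  rows 8-11 [P1,P2=10]: 0000  = hex 0
  rows 12-15 [P1,P2=11]: 0000  = hex 0
Output column (row 0 .. row 15) = 1111111100000000
Output column grouped in 4s = 1111 1111 0000 0000 = 0xFF00
Convert to decimal digit by digit (value = value*16 + digit):
  F -> 15
  15*16 + 15 (F) = 255
  255*16 + 0 = 4080
  4080*16 + 0 = 65280
Decimal = 65280

65280


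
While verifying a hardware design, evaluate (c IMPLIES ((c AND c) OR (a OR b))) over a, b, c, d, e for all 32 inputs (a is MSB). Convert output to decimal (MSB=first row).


Formula: (c IMPLIES ((c AND c) OR (a OR b))) over a, b, c, d, e (32 rows)
Evaluate each row (bits = a,b,c,d,e, MSB first):
  row 0 [00000]: (0 IMPLIES ((0 AND 0) OR (0 OR 0))) -> 1
  row 1 [00001]: (0 IMPLIES ((0 AND 0) OR (0 OR 0))) -> 1
  row 2 [00010]: (0 IMPLIES ((0 AND 0) OR (0 OR 0))) -> 1
  row 3 [00011]: (0 IMPLIES ((0 AND 0) OR (0 OR 0))) -> 1
  row 4 [00100]: (1 IMPLIES ((1 AND 1) OR (0 OR 0))) -> 1
  row 5 [00101]: (1 IMPLIES ((1 AND 1) OR (0 OR 0))) -> 1
  row 6 [00110]: (1 IMPLIES ((1 AND 1) OR (0 OR 0))) -> 1
  row 7 [00111]: (1 IMPLIES ((1 AND 1) OR (0 OR 0))) -> 1
  row 8 [01000]: (0 IMPLIES ((0 AND 0) OR (0 OR 1))) -> 1
  row 9 [01001]: (0 IMPLIES ((0 AND 0) OR (0 OR 1))) -> 1
  row 10 [01010]: (0 IMPLIES ((0 AND 0) OR (0 OR 1))) -> 1
  row 11 [01011]: (0 IMPLIES ((0 AND 0) OR (0 OR 1))) -> 1
  row 12 [01100]: (1 IMPLIES ((1 AND 1) OR (0 OR 1))) -> 1
  row 13 [01101]: (1 IMPLIES ((1 AND 1) OR (0 OR 1))) -> 1
  row 14 [01110]: (1 IMPLIES ((1 AND 1) OR (0 OR 1))) -> 1
  row 15 [01111]: (1 IMPLIES ((1 AND 1) OR (0 OR 1))) -> 1
  row 16 [10000]: (0 IMPLIES ((0 AND 0) OR (1 OR 0))) -> 1
  row 17 [10001]: (0 IMPLIES ((0 AND 0) OR (1 OR 0))) -> 1
  row 18 [10010]: (0 IMPLIES ((0 AND 0) OR (1 OR 0))) -> 1
  row 19 [10011]: (0 IMPLIES ((0 AND 0) OR (1 OR 0))) -> 1
  row 20 [10100]: (1 IMPLIES ((1 AND 1) OR (1 OR 0))) -> 1
  row 21 [10101]: (1 IMPLIES ((1 AND 1) OR (1 OR 0))) -> 1
  row 22 [10110]: (1 IMPLIES ((1 AND 1) OR (1 OR 0))) -> 1
  row 23 [10111]: (1 IMPLIES ((1 AND 1) OR (1 OR 0))) -> 1
  row 24 [11000]: (0 IMPLIES ((0 AND 0) OR (1 OR 1))) -> 1
  row 25 [11001]: (0 IMPLIES ((0 AND 0) OR (1 OR 1))) -> 1
  row 26 [11010]: (0 IMPLIES ((0 AND 0) OR (1 OR 1))) -> 1
  row 27 [11011]: (0 IMPLIES ((0 AND 0) OR (1 OR 1))) -> 1
  row 28 [11100]: (1 IMPLIES ((1 AND 1) OR (1 OR 1))) -> 1
  row 29 [11101]: (1 IMPLIES ((1 AND 1) OR (1 OR 1))) -> 1
  row 30 [11110]: (1 IMPLIES ((1 AND 1) OR (1 OR 1))) -> 1
  row 31 [11111]: (1 IMPLIES ((1 AND 1) OR (1 OR 1))) -> 1
Full result column, 4 rows per line (a,b,c fixed per line; d,e runs 00..11 left to right):
  rows 0-3 [a,b,c=000]: 1111  = hex F
  rows 4-7 [a,b,c=001]: 1111  = hex F
  rows 8-11 [a,b,c=010]: 1111  = hex F
  rows 12-15 [a,b,c=011]: 1111  = hex F
  rows 16-19 [a,b,c=100]: 1111  = hex F
  rows 20-23 [a,b,c=101]: 1111  = hex F
  rows 24-27 [a,b,c=110]: 1111  = hex F
  rows 28-31 [a,b,c=111]: 1111  = hex F
Output column (row 0 .. row 31) = 11111111111111111111111111111111
Output column grouped in 4s = 1111 1111 1111 1111 1111 1111 1111 1111 = 0xFFFFFFFF
Convert to decimal digit by digit (value = value*16 + digit):
  F -> 15
  15*16 + 15 (F) = 255
  255*16 + 15 (F) = 4095
  4095*16 + 15 (F) = 65535
  65535*16 + 15 (F) = 1048575
  1048575*16 + 15 (F) = 16777215
  16777215*16 + 15 (F) = 268435455
  268435455*16 + 15 (F) = 4294967295
Decimal = 4294967295

4294967295


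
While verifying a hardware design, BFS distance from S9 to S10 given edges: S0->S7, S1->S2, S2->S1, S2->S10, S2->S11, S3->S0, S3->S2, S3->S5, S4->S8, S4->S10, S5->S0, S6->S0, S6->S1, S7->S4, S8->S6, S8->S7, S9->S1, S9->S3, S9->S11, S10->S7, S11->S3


BFS layer-by-layer from S9:
  dist 0: {S9}
  dist 1: {S1, S3, S11}
  dist 2: {S0, S2, S5}
  dist 3: {S7, S10}
  -> S10 reached at distance 3
Shortest path length = 3

3


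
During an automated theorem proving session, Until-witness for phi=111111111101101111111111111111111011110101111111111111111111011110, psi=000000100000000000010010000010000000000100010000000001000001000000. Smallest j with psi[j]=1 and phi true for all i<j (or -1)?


(phi U psi) at 0: need smallest j with psi[j]=1 and phi[i]=1 for all i in [0,j).
Scan from step 0:
  step 0: phi=1, psi=0 -> continue
  step 1: phi=1, psi=0 -> continue
  step 2: phi=1, psi=0 -> continue
  step 3: phi=1, psi=0 -> continue
  step 6: psi=1 and phi held for [0,6) -> witness found
Witness step = 6

6


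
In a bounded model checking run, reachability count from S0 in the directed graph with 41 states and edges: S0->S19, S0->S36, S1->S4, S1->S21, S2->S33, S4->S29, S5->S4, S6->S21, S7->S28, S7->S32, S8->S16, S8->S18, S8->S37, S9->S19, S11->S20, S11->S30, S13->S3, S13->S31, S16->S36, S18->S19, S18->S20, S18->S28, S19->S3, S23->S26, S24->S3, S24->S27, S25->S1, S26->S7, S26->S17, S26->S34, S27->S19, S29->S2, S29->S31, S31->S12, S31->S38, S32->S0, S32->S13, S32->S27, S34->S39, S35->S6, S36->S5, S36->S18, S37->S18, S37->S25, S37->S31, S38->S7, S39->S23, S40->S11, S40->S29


BFS from S0:
  layer 0: {S0}
  layer 1: {S19, S36}
  layer 2: {S3, S5, S18}
  layer 3: {S4, S20, S28}
  layer 4: {S29}
  layer 5: {S2, S31}
  layer 6: {S12, S33, S38}
  layer 7: {S7}
  layer 8: {S32}
  layer 9: {S13, S27}
Reachable set: {S0, S2, S3, S4, S5, S7, S12, S13, S18, S19, S20, S27, S28, S29, S31, S32, S33, S36, S38}
Count = 19

19


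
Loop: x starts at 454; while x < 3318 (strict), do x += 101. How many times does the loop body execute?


Step 1: x goes from 454 toward 3318 by 101; the body runs while x<3318, so iterations = ceil((bound-start)/step)
Step 2: Distance=2864
Step 3: ceil(2864/101)=29

29


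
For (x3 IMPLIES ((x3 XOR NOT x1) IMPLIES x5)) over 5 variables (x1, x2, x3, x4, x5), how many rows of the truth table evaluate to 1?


Formula: (x3 IMPLIES ((x3 XOR NOT x1) IMPLIES x5)) over 5 vars (32 rows)
Evaluate each row (x1, x2, x3, x4, x5 as bits, MSB first):
  row 0 [00000]: (0 IMPLIES ((0 XOR NOT 0) IMPLIES 0)) -> 1
  row 1 [00001]: (0 IMPLIES ((0 XOR NOT 0) IMPLIES 1)) -> 1
  row 2 [00010]: (0 IMPLIES ((0 XOR NOT 0) IMPLIES 0)) -> 1
  row 3 [00011]: (0 IMPLIES ((0 XOR NOT 0) IMPLIES 1)) -> 1
  row 4 [00100]: (1 IMPLIES ((1 XOR NOT 0) IMPLIES 0)) -> 1
  row 5 [00101]: (1 IMPLIES ((1 XOR NOT 0) IMPLIES 1)) -> 1
  row 6 [00110]: (1 IMPLIES ((1 XOR NOT 0) IMPLIES 0)) -> 1
  row 7 [00111]: (1 IMPLIES ((1 XOR NOT 0) IMPLIES 1)) -> 1
  row 8 [01000]: (0 IMPLIES ((0 XOR NOT 0) IMPLIES 0)) -> 1
  row 9 [01001]: (0 IMPLIES ((0 XOR NOT 0) IMPLIES 1)) -> 1
  row 10 [01010]: (0 IMPLIES ((0 XOR NOT 0) IMPLIES 0)) -> 1
  row 11 [01011]: (0 IMPLIES ((0 XOR NOT 0) IMPLIES 1)) -> 1
  row 12 [01100]: (1 IMPLIES ((1 XOR NOT 0) IMPLIES 0)) -> 1
  row 13 [01101]: (1 IMPLIES ((1 XOR NOT 0) IMPLIES 1)) -> 1
  row 14 [01110]: (1 IMPLIES ((1 XOR NOT 0) IMPLIES 0)) -> 1
  row 15 [01111]: (1 IMPLIES ((1 XOR NOT 0) IMPLIES 1)) -> 1
  row 16 [10000]: (0 IMPLIES ((0 XOR NOT 1) IMPLIES 0)) -> 1
  row 17 [10001]: (0 IMPLIES ((0 XOR NOT 1) IMPLIES 1)) -> 1
  row 18 [10010]: (0 IMPLIES ((0 XOR NOT 1) IMPLIES 0)) -> 1
  row 19 [10011]: (0 IMPLIES ((0 XOR NOT 1) IMPLIES 1)) -> 1
  row 20 [10100]: (1 IMPLIES ((1 XOR NOT 1) IMPLIES 0)) -> 0
  row 21 [10101]: (1 IMPLIES ((1 XOR NOT 1) IMPLIES 1)) -> 1
  row 22 [10110]: (1 IMPLIES ((1 XOR NOT 1) IMPLIES 0)) -> 0
  row 23 [10111]: (1 IMPLIES ((1 XOR NOT 1) IMPLIES 1)) -> 1
  row 24 [11000]: (0 IMPLIES ((0 XOR NOT 1) IMPLIES 0)) -> 1
  row 25 [11001]: (0 IMPLIES ((0 XOR NOT 1) IMPLIES 1)) -> 1
  row 26 [11010]: (0 IMPLIES ((0 XOR NOT 1) IMPLIES 0)) -> 1
  row 27 [11011]: (0 IMPLIES ((0 XOR NOT 1) IMPLIES 1)) -> 1
  row 28 [11100]: (1 IMPLIES ((1 XOR NOT 1) IMPLIES 0)) -> 0
  row 29 [11101]: (1 IMPLIES ((1 XOR NOT 1) IMPLIES 1)) -> 1
  row 30 [11110]: (1 IMPLIES ((1 XOR NOT 1) IMPLIES 0)) -> 0
  row 31 [11111]: (1 IMPLIES ((1 XOR NOT 1) IMPLIES 1)) -> 1
Full result column, 8 rows per line (x1,x2 fixed per line; x3,x4,x5 runs 000..111 left to right):
  rows 0-7 [x1,x2=00]: 11111111  (ones: 8)
  rows 8-15 [x1,x2=01]: 11111111  (ones: 8)
  rows 16-23 [x1,x2=10]: 11110101  (ones: 6)
  rows 24-31 [x1,x2=11]: 11110101  (ones: 6)
Count of 1-rows = 8+8+6+6 = 28

28


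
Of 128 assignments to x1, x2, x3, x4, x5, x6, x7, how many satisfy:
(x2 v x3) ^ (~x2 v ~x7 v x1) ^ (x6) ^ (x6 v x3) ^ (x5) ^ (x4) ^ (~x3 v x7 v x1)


CNF with 7 clauses over 7 vars (128 assignments).
An assignment satisfies CNF iff every clause has >=1 true literal.
Check each row (bits = x1,x2,x3,x4,x5,x6,x7; clause T/F shown):
  row 0 [0000000]: clauses=FTFFFFT -> 0
  row 1 [0000001]: clauses=FTFFFFT -> 0
  row 2 [0000010]: clauses=FTTTFFT -> 0
  row 3 [0000011]: clauses=FTTTFFT -> 0
  row 4 [0000100]: clauses=FTFFTFT -> 0
  (every remaining row is evaluated the same way; all 128 results are listed next)
Full result column, 8 rows per line (x1,x2,x3,x4 fixed per line; x5,x6,x7 runs 000..111 left to right):
  rows 0-7 [x1,x2,x3,x4=0000]: 00000000  (ones: 0)
  rows 8-15 [x1,x2,x3,x4=0001]: 00000000  (ones: 0)
  rows 16-23 [x1,x2,x3,x4=0010]: 00000000  (ones: 0)
  rows 24-31 [x1,x2,x3,x4=0011]: 00000001  (ones: 1)
  rows 32-39 [x1,x2,x3,x4=0100]: 00000000  (ones: 0)
  rows 40-47 [x1,x2,x3,x4=0101]: 00000010  (ones: 1)
  rows 48-55 [x1,x2,x3,x4=0110]: 00000000  (ones: 0)
  rows 56-63 [x1,x2,x3,x4=0111]: 00000000  (ones: 0)
  rows 64-71 [x1,x2,x3,x4=1000]: 00000000  (ones: 0)
  rows 72-79 [x1,x2,x3,x4=1001]: 00000000  (ones: 0)
  rows 80-87 [x1,x2,x3,x4=1010]: 00000000  (ones: 0)
  rows 88-95 [x1,x2,x3,x4=1011]: 00000011  (ones: 2)
  rows 96-103 [x1,x2,x3,x4=1100]: 00000000  (ones: 0)
  rows 104-111 [x1,x2,x3,x4=1101]: 00000011  (ones: 2)
  rows 112-119 [x1,x2,x3,x4=1110]: 00000000  (ones: 0)
  rows 120-127 [x1,x2,x3,x4=1111]: 00000011  (ones: 2)
Satisfying assignments = 0+0+0+1+0+1+0+0+0+0+0+2+0+2+0+2 = 8

8


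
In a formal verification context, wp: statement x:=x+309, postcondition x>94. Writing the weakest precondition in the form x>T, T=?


Formula: wp(x:=E, P) = P[E/x] (substitute E for x in postcondition)
Step 1: Postcondition: x>94
Step 2: Substitute x+309 for x: x+309>94
Step 3: Solve for x: x > 94-309 = -215

-215


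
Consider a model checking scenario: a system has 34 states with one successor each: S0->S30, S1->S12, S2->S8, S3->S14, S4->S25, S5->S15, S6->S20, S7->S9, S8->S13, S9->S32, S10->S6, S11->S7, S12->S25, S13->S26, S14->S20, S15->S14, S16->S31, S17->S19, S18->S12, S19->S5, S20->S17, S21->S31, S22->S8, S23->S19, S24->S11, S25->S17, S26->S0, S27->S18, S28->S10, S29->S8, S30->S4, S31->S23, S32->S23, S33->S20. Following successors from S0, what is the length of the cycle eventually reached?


Trace from S0 until a state repeats:
  S0 -> S30 -> S4 -> S25 -> S17 -> S19 -> S5 -> S15 -> S14 -> S20 -> S17
S17 first seen at step 4, revisited at step 10.
Cycle length = 10 - 4 = 6

6


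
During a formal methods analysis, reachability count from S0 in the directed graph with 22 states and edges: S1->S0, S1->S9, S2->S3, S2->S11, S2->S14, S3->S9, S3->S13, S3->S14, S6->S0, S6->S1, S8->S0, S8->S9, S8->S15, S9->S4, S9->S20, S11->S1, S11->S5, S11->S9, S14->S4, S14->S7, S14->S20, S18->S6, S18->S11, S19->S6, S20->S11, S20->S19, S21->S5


BFS from S0:
  layer 0: {S0}
Reachable set: {S0}
Count = 1

1


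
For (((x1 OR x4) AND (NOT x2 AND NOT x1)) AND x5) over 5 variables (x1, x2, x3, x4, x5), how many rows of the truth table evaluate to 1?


Formula: (((x1 OR x4) AND (NOT x2 AND NOT x1)) AND x5) over 5 vars (32 rows)
Evaluate each row (x1, x2, x3, x4, x5 as bits, MSB first):
  row 0 [00000]: (((0 OR 0) AND (NOT 0 AND NOT 0)) AND 0) -> 0
  row 1 [00001]: (((0 OR 0) AND (NOT 0 AND NOT 0)) AND 1) -> 0
  row 2 [00010]: (((0 OR 1) AND (NOT 0 AND NOT 0)) AND 0) -> 0
  row 3 [00011]: (((0 OR 1) AND (NOT 0 AND NOT 0)) AND 1) -> 1
  row 4 [00100]: (((0 OR 0) AND (NOT 0 AND NOT 0)) AND 0) -> 0
  row 5 [00101]: (((0 OR 0) AND (NOT 0 AND NOT 0)) AND 1) -> 0
  row 6 [00110]: (((0 OR 1) AND (NOT 0 AND NOT 0)) AND 0) -> 0
  row 7 [00111]: (((0 OR 1) AND (NOT 0 AND NOT 0)) AND 1) -> 1
  row 8 [01000]: (((0 OR 0) AND (NOT 1 AND NOT 0)) AND 0) -> 0
  row 9 [01001]: (((0 OR 0) AND (NOT 1 AND NOT 0)) AND 1) -> 0
  row 10 [01010]: (((0 OR 1) AND (NOT 1 AND NOT 0)) AND 0) -> 0
  row 11 [01011]: (((0 OR 1) AND (NOT 1 AND NOT 0)) AND 1) -> 0
  row 12 [01100]: (((0 OR 0) AND (NOT 1 AND NOT 0)) AND 0) -> 0
  row 13 [01101]: (((0 OR 0) AND (NOT 1 AND NOT 0)) AND 1) -> 0
  row 14 [01110]: (((0 OR 1) AND (NOT 1 AND NOT 0)) AND 0) -> 0
  row 15 [01111]: (((0 OR 1) AND (NOT 1 AND NOT 0)) AND 1) -> 0
  row 16 [10000]: (((1 OR 0) AND (NOT 0 AND NOT 1)) AND 0) -> 0
  row 17 [10001]: (((1 OR 0) AND (NOT 0 AND NOT 1)) AND 1) -> 0
  row 18 [10010]: (((1 OR 1) AND (NOT 0 AND NOT 1)) AND 0) -> 0
  row 19 [10011]: (((1 OR 1) AND (NOT 0 AND NOT 1)) AND 1) -> 0
  row 20 [10100]: (((1 OR 0) AND (NOT 0 AND NOT 1)) AND 0) -> 0
  row 21 [10101]: (((1 OR 0) AND (NOT 0 AND NOT 1)) AND 1) -> 0
  row 22 [10110]: (((1 OR 1) AND (NOT 0 AND NOT 1)) AND 0) -> 0
  row 23 [10111]: (((1 OR 1) AND (NOT 0 AND NOT 1)) AND 1) -> 0
  row 24 [11000]: (((1 OR 0) AND (NOT 1 AND NOT 1)) AND 0) -> 0
  row 25 [11001]: (((1 OR 0) AND (NOT 1 AND NOT 1)) AND 1) -> 0
  row 26 [11010]: (((1 OR 1) AND (NOT 1 AND NOT 1)) AND 0) -> 0
  row 27 [11011]: (((1 OR 1) AND (NOT 1 AND NOT 1)) AND 1) -> 0
  row 28 [11100]: (((1 OR 0) AND (NOT 1 AND NOT 1)) AND 0) -> 0
  row 29 [11101]: (((1 OR 0) AND (NOT 1 AND NOT 1)) AND 1) -> 0
  row 30 [11110]: (((1 OR 1) AND (NOT 1 AND NOT 1)) AND 0) -> 0
  row 31 [11111]: (((1 OR 1) AND (NOT 1 AND NOT 1)) AND 1) -> 0
Full result column, 8 rows per line (x1,x2 fixed per line; x3,x4,x5 runs 000..111 left to right):
  rows 0-7 [x1,x2=00]: 00010001  (ones: 2)
  rows 8-15 [x1,x2=01]: 00000000  (ones: 0)
  rows 16-23 [x1,x2=10]: 00000000  (ones: 0)
  rows 24-31 [x1,x2=11]: 00000000  (ones: 0)
Count of 1-rows = 2+0+0+0 = 2

2


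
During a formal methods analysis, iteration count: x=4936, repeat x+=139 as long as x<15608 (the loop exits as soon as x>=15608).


Step 1: x goes from 4936 toward 15608 by 139; the body runs while x<15608, so iterations = ceil((bound-start)/step)
Step 2: Distance=10672
Step 3: ceil(10672/139)=77

77


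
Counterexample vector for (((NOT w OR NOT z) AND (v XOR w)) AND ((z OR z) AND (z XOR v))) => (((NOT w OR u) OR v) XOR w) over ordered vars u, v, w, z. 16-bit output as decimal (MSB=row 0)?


F1 = (((NOT w OR NOT z) AND (v XOR w)) AND ((z OR z) AND (z XOR v)))
F2 = (((NOT w OR u) OR v) XOR w)
Counterexample to F1=>F2 is where F1=1 and F2=0.
Evaluate each row (bits = u,v,w,z, MSB first):
  row 0 [0000]: F1=0 F2=1 -> F1&~F2 -> 0
  row 1 [0001]: F1=0 F2=1 -> F1&~F2 -> 0
  row 2 [0010]: F1=0 F2=1 -> F1&~F2 -> 0
  row 3 [0011]: F1=0 F2=1 -> F1&~F2 -> 0
  row 4 [0100]: F1=0 F2=1 -> F1&~F2 -> 0
  row 5 [0101]: F1=0 F2=1 -> F1&~F2 -> 0
  row 6 [0110]: F1=0 F2=0 -> F1&~F2 -> 0
  row 7 [0111]: F1=0 F2=0 -> F1&~F2 -> 0
  row 8 [1000]: F1=0 F2=1 -> F1&~F2 -> 0
  row 9 [1001]: F1=0 F2=1 -> F1&~F2 -> 0
  row 10 [1010]: F1=0 F2=0 -> F1&~F2 -> 0
  row 11 [1011]: F1=0 F2=0 -> F1&~F2 -> 0
  row 12 [1100]: F1=0 F2=1 -> F1&~F2 -> 0
  row 13 [1101]: F1=0 F2=1 -> F1&~F2 -> 0
  row 14 [1110]: F1=0 F2=0 -> F1&~F2 -> 0
  row 15 [1111]: F1=0 F2=0 -> F1&~F2 -> 0
Full result column, 4 rows per line (u,v fixed per line; w,z runs 00..11 left to right):
  rows 0-3 [u,v=00]: 0000  = hex 0
  rows 4-7 [u,v=01]: 0000  = hex 0
  rows 8-11 [u,v=10]: 0000  = hex 0
  rows 12-15 [u,v=11]: 0000  = hex 0
Counterexample vector (row 0 .. row 15) = 0000000000000000
Output column grouped in 4s = 0000 0000 0000 0000 = 0x0000
Convert to decimal digit by digit (value = value*16 + digit):
  0 -> 0
  0*16 + 0 = 0
  0*16 + 0 = 0
  0*16 + 0 = 0
Decimal = 0

0


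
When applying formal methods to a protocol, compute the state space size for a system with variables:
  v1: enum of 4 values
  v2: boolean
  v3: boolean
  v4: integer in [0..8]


State space = product of domain sizes of all variables.
Domain sizes:
  v1 (enum of 4 values): 4
  v2 (boolean): 2
  v3 (boolean): 2
  v4 (integer in [0..8]): 9
Product = 4 * 2 * 2 * 9 = 144

144


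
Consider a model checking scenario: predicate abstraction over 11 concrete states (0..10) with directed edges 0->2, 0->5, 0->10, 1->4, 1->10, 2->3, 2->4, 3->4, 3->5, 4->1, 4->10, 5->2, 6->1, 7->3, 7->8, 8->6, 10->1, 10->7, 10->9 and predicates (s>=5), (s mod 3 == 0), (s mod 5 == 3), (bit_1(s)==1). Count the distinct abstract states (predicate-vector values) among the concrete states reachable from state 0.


BFS from 0:
Concrete reachable: {0, 1, 2, 3, 4, 5, 6, 7, 8, 9, 10}
Abstract via predicates (s>=5), (s mod 3 == 0), (s mod 5 == 3), (bit_1(s)==1):
  (0,0,0,0) <- {1, 4}
  (0,0,0,1) <- {2}
  (0,1,0,0) <- {0}
  (0,1,1,1) <- {3}
  (1,0,0,0) <- {5}
  (1,0,0,1) <- {7, 10}
  (1,0,1,0) <- {8}
  (1,1,0,0) <- {9}
  (1,1,0,1) <- {6}
Distinct abstract states = 9

9


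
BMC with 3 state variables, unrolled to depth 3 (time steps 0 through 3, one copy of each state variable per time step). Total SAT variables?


BMC unrolls to depth k, creating one copy of each state var for steps 0..k.
Step count = 3 + 1 = 4 (steps 0 through 3)
Vars per step = 3
Total = 3 * 4 = 12

12


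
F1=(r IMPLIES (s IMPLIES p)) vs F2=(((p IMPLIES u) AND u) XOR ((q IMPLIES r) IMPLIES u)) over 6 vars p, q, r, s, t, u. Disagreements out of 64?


F1 = (r IMPLIES (s IMPLIES p))
F2 = (((p IMPLIES u) AND u) XOR ((q IMPLIES r) IMPLIES u))
Evaluate both on each of 64 rows (bits = p,q,r,s,t,u):
  row 0 [000000]: F1=1 F2=0 (differ) -> 1
  row 1 [000001]: F1=1 F2=0 (differ) -> 1
  row 2 [000010]: F1=1 F2=0 (differ) -> 1
  row 3 [000011]: F1=1 F2=0 (differ) -> 1
  row 4 [000100]: F1=1 F2=0 (differ) -> 1
  (every remaining row is evaluated the same way; all 64 results are listed next)
Full result column, 8 rows per line (p,q,r fixed per line; s,t,u runs 000..111 left to right):
  rows 0-7 [p,q,r=000]: 11111111  (ones: 8)
  rows 8-15 [p,q,r=001]: 11110000  (ones: 4)
  rows 16-23 [p,q,r=010]: 01010101  (ones: 4)
  rows 24-31 [p,q,r=011]: 11110000  (ones: 4)
  rows 32-39 [p,q,r=100]: 11111111  (ones: 8)
  rows 40-47 [p,q,r=101]: 11111111  (ones: 8)
  rows 48-55 [p,q,r=110]: 01010101  (ones: 4)
  rows 56-63 [p,q,r=111]: 11111111  (ones: 8)
Disagreements = 8+4+4+4+8+8+4+8 = 48

48


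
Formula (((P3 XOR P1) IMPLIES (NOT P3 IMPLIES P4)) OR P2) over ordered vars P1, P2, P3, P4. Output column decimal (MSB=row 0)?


Formula: (((P3 XOR P1) IMPLIES (NOT P3 IMPLIES P4)) OR P2) over P1, P2, P3, P4 (16 rows)
Evaluate each row (bits = P1,P2,P3,P4, MSB first):
  row 0 [0000]: (((0 XOR 0) IMPLIES (NOT 0 IMPLIES 0)) OR 0) -> 1
  row 1 [0001]: (((0 XOR 0) IMPLIES (NOT 0 IMPLIES 1)) OR 0) -> 1
  row 2 [0010]: (((1 XOR 0) IMPLIES (NOT 1 IMPLIES 0)) OR 0) -> 1
  row 3 [0011]: (((1 XOR 0) IMPLIES (NOT 1 IMPLIES 1)) OR 0) -> 1
  row 4 [0100]: (((0 XOR 0) IMPLIES (NOT 0 IMPLIES 0)) OR 1) -> 1
  row 5 [0101]: (((0 XOR 0) IMPLIES (NOT 0 IMPLIES 1)) OR 1) -> 1
  row 6 [0110]: (((1 XOR 0) IMPLIES (NOT 1 IMPLIES 0)) OR 1) -> 1
  row 7 [0111]: (((1 XOR 0) IMPLIES (NOT 1 IMPLIES 1)) OR 1) -> 1
  row 8 [1000]: (((0 XOR 1) IMPLIES (NOT 0 IMPLIES 0)) OR 0) -> 0
  row 9 [1001]: (((0 XOR 1) IMPLIES (NOT 0 IMPLIES 1)) OR 0) -> 1
  row 10 [1010]: (((1 XOR 1) IMPLIES (NOT 1 IMPLIES 0)) OR 0) -> 1
  row 11 [1011]: (((1 XOR 1) IMPLIES (NOT 1 IMPLIES 1)) OR 0) -> 1
  row 12 [1100]: (((0 XOR 1) IMPLIES (NOT 0 IMPLIES 0)) OR 1) -> 1
  row 13 [1101]: (((0 XOR 1) IMPLIES (NOT 0 IMPLIES 1)) OR 1) -> 1
  row 14 [1110]: (((1 XOR 1) IMPLIES (NOT 1 IMPLIES 0)) OR 1) -> 1
  row 15 [1111]: (((1 XOR 1) IMPLIES (NOT 1 IMPLIES 1)) OR 1) -> 1
Full result column, 4 rows per line (P1,P2 fixed per line; P3,P4 runs 00..11 left to right):
  rows 0-3 [P1,P2=00]: 1111  = hex F
  rows 4-7 [P1,P2=01]: 1111  = hex F
  rows 8-11 [P1,P2=10]: 0111  = hex 7
  rows 12-15 [P1,P2=11]: 1111  = hex F
Output column (row 0 .. row 15) = 1111111101111111
Output column grouped in 4s = 1111 1111 0111 1111 = 0xFF7F
Convert to decimal digit by digit (value = value*16 + digit):
  F -> 15
  15*16 + 15 (F) = 255
  255*16 + 7 = 4087
  4087*16 + 15 (F) = 65407
Decimal = 65407

65407


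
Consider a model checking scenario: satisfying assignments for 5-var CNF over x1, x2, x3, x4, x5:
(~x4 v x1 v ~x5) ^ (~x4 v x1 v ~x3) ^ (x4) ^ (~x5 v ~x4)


CNF with 4 clauses over 5 vars (32 assignments).
An assignment satisfies CNF iff every clause has >=1 true literal.
Check each row (bits = x1,x2,x3,x4,x5; clause T/F shown):
  row 0 [00000]: clauses=TTFT -> 0
  row 1 [00001]: clauses=TTFT -> 0
  row 2 [00010]: clauses=TTTT -> 1
  row 3 [00011]: clauses=FTTF -> 0
  row 4 [00100]: clauses=TTFT -> 0
  row 5 [00101]: clauses=TTFT -> 0
  row 6 [00110]: clauses=TFTT -> 0
  row 7 [00111]: clauses=FFTF -> 0
  row 8 [01000]: clauses=TTFT -> 0
  row 9 [01001]: clauses=TTFT -> 0
  row 10 [01010]: clauses=TTTT -> 1
  row 11 [01011]: clauses=FTTF -> 0
  row 12 [01100]: clauses=TTFT -> 0
  row 13 [01101]: clauses=TTFT -> 0
  row 14 [01110]: clauses=TFTT -> 0
  row 15 [01111]: clauses=FFTF -> 0
  row 16 [10000]: clauses=TTFT -> 0
  row 17 [10001]: clauses=TTFT -> 0
  row 18 [10010]: clauses=TTTT -> 1
  row 19 [10011]: clauses=TTTF -> 0
  row 20 [10100]: clauses=TTFT -> 0
  row 21 [10101]: clauses=TTFT -> 0
  row 22 [10110]: clauses=TTTT -> 1
  row 23 [10111]: clauses=TTTF -> 0
  row 24 [11000]: clauses=TTFT -> 0
  row 25 [11001]: clauses=TTFT -> 0
  row 26 [11010]: clauses=TTTT -> 1
  row 27 [11011]: clauses=TTTF -> 0
  row 28 [11100]: clauses=TTFT -> 0
  row 29 [11101]: clauses=TTFT -> 0
  row 30 [11110]: clauses=TTTT -> 1
  row 31 [11111]: clauses=TTTF -> 0
Full result column, 8 rows per line (x1,x2 fixed per line; x3,x4,x5 runs 000..111 left to right):
  rows 0-7 [x1,x2=00]: 00100000  (ones: 1)
  rows 8-15 [x1,x2=01]: 00100000  (ones: 1)
  rows 16-23 [x1,x2=10]: 00100010  (ones: 2)
  rows 24-31 [x1,x2=11]: 00100010  (ones: 2)
Satisfying assignments = 1+1+2+2 = 6

6


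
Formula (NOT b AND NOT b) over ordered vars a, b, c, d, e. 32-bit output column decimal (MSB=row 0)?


Formula: (NOT b AND NOT b) over a, b, c, d, e (32 rows)
Evaluate each row (bits = a,b,c,d,e, MSB first):
  row 0 [00000]: (NOT 0 AND NOT 0) -> 1
  row 1 [00001]: (NOT 0 AND NOT 0) -> 1
  row 2 [00010]: (NOT 0 AND NOT 0) -> 1
  row 3 [00011]: (NOT 0 AND NOT 0) -> 1
  row 4 [00100]: (NOT 0 AND NOT 0) -> 1
  row 5 [00101]: (NOT 0 AND NOT 0) -> 1
  row 6 [00110]: (NOT 0 AND NOT 0) -> 1
  row 7 [00111]: (NOT 0 AND NOT 0) -> 1
  row 8 [01000]: (NOT 1 AND NOT 1) -> 0
  row 9 [01001]: (NOT 1 AND NOT 1) -> 0
  row 10 [01010]: (NOT 1 AND NOT 1) -> 0
  row 11 [01011]: (NOT 1 AND NOT 1) -> 0
  row 12 [01100]: (NOT 1 AND NOT 1) -> 0
  row 13 [01101]: (NOT 1 AND NOT 1) -> 0
  row 14 [01110]: (NOT 1 AND NOT 1) -> 0
  row 15 [01111]: (NOT 1 AND NOT 1) -> 0
  row 16 [10000]: (NOT 0 AND NOT 0) -> 1
  row 17 [10001]: (NOT 0 AND NOT 0) -> 1
  row 18 [10010]: (NOT 0 AND NOT 0) -> 1
  row 19 [10011]: (NOT 0 AND NOT 0) -> 1
  row 20 [10100]: (NOT 0 AND NOT 0) -> 1
  row 21 [10101]: (NOT 0 AND NOT 0) -> 1
  row 22 [10110]: (NOT 0 AND NOT 0) -> 1
  row 23 [10111]: (NOT 0 AND NOT 0) -> 1
  row 24 [11000]: (NOT 1 AND NOT 1) -> 0
  row 25 [11001]: (NOT 1 AND NOT 1) -> 0
  row 26 [11010]: (NOT 1 AND NOT 1) -> 0
  row 27 [11011]: (NOT 1 AND NOT 1) -> 0
  row 28 [11100]: (NOT 1 AND NOT 1) -> 0
  row 29 [11101]: (NOT 1 AND NOT 1) -> 0
  row 30 [11110]: (NOT 1 AND NOT 1) -> 0
  row 31 [11111]: (NOT 1 AND NOT 1) -> 0
Full result column, 4 rows per line (a,b,c fixed per line; d,e runs 00..11 left to right):
  rows 0-3 [a,b,c=000]: 1111  = hex F
  rows 4-7 [a,b,c=001]: 1111  = hex F
  rows 8-11 [a,b,c=010]: 0000  = hex 0
  rows 12-15 [a,b,c=011]: 0000  = hex 0
  rows 16-19 [a,b,c=100]: 1111  = hex F
  rows 20-23 [a,b,c=101]: 1111  = hex F
  rows 24-27 [a,b,c=110]: 0000  = hex 0
  rows 28-31 [a,b,c=111]: 0000  = hex 0
Output column (row 0 .. row 31) = 11111111000000001111111100000000
Output column grouped in 4s = 1111 1111 0000 0000 1111 1111 0000 0000 = 0xFF00FF00
Convert to decimal digit by digit (value = value*16 + digit):
  F -> 15
  15*16 + 15 (F) = 255
  255*16 + 0 = 4080
  4080*16 + 0 = 65280
  65280*16 + 15 (F) = 1044495
  1044495*16 + 15 (F) = 16711935
  16711935*16 + 0 = 267390960
  267390960*16 + 0 = 4278255360
Decimal = 4278255360

4278255360


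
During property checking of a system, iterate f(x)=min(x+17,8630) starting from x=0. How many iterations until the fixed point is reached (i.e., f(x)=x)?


Step 1: x=0, cap=8630, increment=17
Step 2: x grows by 17 each step until capped at 8630; fixed point is x=8630
Step 3: iterations = ceil(8630/17) = 508

508


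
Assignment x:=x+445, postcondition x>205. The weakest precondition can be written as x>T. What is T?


Formula: wp(x:=E, P) = P[E/x] (substitute E for x in postcondition)
Step 1: Postcondition: x>205
Step 2: Substitute x+445 for x: x+445>205
Step 3: Solve for x: x > 205-445 = -240

-240


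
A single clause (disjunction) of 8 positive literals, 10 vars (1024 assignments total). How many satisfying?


Step 1: Total=2^10=1024
Step 2: Unsat when all 8 false: 2^2=4
Step 3: Sat=1024-4=1020

1020


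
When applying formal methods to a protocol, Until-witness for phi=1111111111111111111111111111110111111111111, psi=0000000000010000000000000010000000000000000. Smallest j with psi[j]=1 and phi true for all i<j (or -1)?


(phi U psi) at 0: need smallest j with psi[j]=1 and phi[i]=1 for all i in [0,j).
Scan from step 0:
  step 0: phi=1, psi=0 -> continue
  step 1: phi=1, psi=0 -> continue
  step 2: phi=1, psi=0 -> continue
  step 3: phi=1, psi=0 -> continue
  step 11: psi=1 and phi held for [0,11) -> witness found
Witness step = 11

11


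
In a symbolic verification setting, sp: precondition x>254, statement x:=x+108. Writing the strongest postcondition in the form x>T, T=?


Formula: sp(P, x:=E) = exists old_x. (x = E[old_x/x]) AND P[old_x/x] (old_x is the value of x before the assignment; eliminate old_x by solving x = E[old_x/x] for old_x)
Step 1: Precondition P: x>254, i.e. old_x > 254
Step 2: Assignment gives x = old_x + 108, so old_x = x - 108
Step 3: Substitute into P: x - 108 > 254
Step 4: Simplify: x > 254+108 = 362

362


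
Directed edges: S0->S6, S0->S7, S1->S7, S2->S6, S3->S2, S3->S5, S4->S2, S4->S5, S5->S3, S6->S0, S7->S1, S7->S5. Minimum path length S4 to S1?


BFS layer-by-layer from S4:
  dist 0: {S4}
  dist 1: {S2, S5}
  dist 2: {S3, S6}
  dist 3: {S0}
  dist 4: {S7}
  dist 5: {S1}
  -> S1 reached at distance 5
Shortest path length = 5

5


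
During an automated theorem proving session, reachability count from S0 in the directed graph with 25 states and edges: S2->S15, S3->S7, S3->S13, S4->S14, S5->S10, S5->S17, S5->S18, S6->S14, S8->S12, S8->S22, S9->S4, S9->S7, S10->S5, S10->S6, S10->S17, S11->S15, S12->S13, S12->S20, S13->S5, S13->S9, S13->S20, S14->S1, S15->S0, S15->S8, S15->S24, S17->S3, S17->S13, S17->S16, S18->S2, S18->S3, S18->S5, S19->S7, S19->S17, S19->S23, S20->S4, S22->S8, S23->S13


BFS from S0:
  layer 0: {S0}
Reachable set: {S0}
Count = 1

1


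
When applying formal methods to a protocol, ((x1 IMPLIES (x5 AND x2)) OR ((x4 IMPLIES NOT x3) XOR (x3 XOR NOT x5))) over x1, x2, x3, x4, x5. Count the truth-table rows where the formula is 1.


Formula: ((x1 IMPLIES (x5 AND x2)) OR ((x4 IMPLIES NOT x3) XOR (x3 XOR NOT x5))) over 5 vars (32 rows)
Evaluate each row (x1, x2, x3, x4, x5 as bits, MSB first):
  row 0 [00000]: ((0 IMPLIES (0 AND 0)) OR ((0 IMPLIES NOT 0) XOR (0 XOR NOT 0))) -> 1
  row 1 [00001]: ((0 IMPLIES (1 AND 0)) OR ((0 IMPLIES NOT 0) XOR (0 XOR NOT 1))) -> 1
  row 2 [00010]: ((0 IMPLIES (0 AND 0)) OR ((1 IMPLIES NOT 0) XOR (0 XOR NOT 0))) -> 1
  row 3 [00011]: ((0 IMPLIES (1 AND 0)) OR ((1 IMPLIES NOT 0) XOR (0 XOR NOT 1))) -> 1
  row 4 [00100]: ((0 IMPLIES (0 AND 0)) OR ((0 IMPLIES NOT 1) XOR (1 XOR NOT 0))) -> 1
  row 5 [00101]: ((0 IMPLIES (1 AND 0)) OR ((0 IMPLIES NOT 1) XOR (1 XOR NOT 1))) -> 1
  row 6 [00110]: ((0 IMPLIES (0 AND 0)) OR ((1 IMPLIES NOT 1) XOR (1 XOR NOT 0))) -> 1
  row 7 [00111]: ((0 IMPLIES (1 AND 0)) OR ((1 IMPLIES NOT 1) XOR (1 XOR NOT 1))) -> 1
  row 8 [01000]: ((0 IMPLIES (0 AND 1)) OR ((0 IMPLIES NOT 0) XOR (0 XOR NOT 0))) -> 1
  row 9 [01001]: ((0 IMPLIES (1 AND 1)) OR ((0 IMPLIES NOT 0) XOR (0 XOR NOT 1))) -> 1
  row 10 [01010]: ((0 IMPLIES (0 AND 1)) OR ((1 IMPLIES NOT 0) XOR (0 XOR NOT 0))) -> 1
  row 11 [01011]: ((0 IMPLIES (1 AND 1)) OR ((1 IMPLIES NOT 0) XOR (0 XOR NOT 1))) -> 1
  row 12 [01100]: ((0 IMPLIES (0 AND 1)) OR ((0 IMPLIES NOT 1) XOR (1 XOR NOT 0))) -> 1
  row 13 [01101]: ((0 IMPLIES (1 AND 1)) OR ((0 IMPLIES NOT 1) XOR (1 XOR NOT 1))) -> 1
  row 14 [01110]: ((0 IMPLIES (0 AND 1)) OR ((1 IMPLIES NOT 1) XOR (1 XOR NOT 0))) -> 1
  row 15 [01111]: ((0 IMPLIES (1 AND 1)) OR ((1 IMPLIES NOT 1) XOR (1 XOR NOT 1))) -> 1
  row 16 [10000]: ((1 IMPLIES (0 AND 0)) OR ((0 IMPLIES NOT 0) XOR (0 XOR NOT 0))) -> 0
  row 17 [10001]: ((1 IMPLIES (1 AND 0)) OR ((0 IMPLIES NOT 0) XOR (0 XOR NOT 1))) -> 1
  row 18 [10010]: ((1 IMPLIES (0 AND 0)) OR ((1 IMPLIES NOT 0) XOR (0 XOR NOT 0))) -> 0
  row 19 [10011]: ((1 IMPLIES (1 AND 0)) OR ((1 IMPLIES NOT 0) XOR (0 XOR NOT 1))) -> 1
  row 20 [10100]: ((1 IMPLIES (0 AND 0)) OR ((0 IMPLIES NOT 1) XOR (1 XOR NOT 0))) -> 1
  row 21 [10101]: ((1 IMPLIES (1 AND 0)) OR ((0 IMPLIES NOT 1) XOR (1 XOR NOT 1))) -> 0
  row 22 [10110]: ((1 IMPLIES (0 AND 0)) OR ((1 IMPLIES NOT 1) XOR (1 XOR NOT 0))) -> 0
  row 23 [10111]: ((1 IMPLIES (1 AND 0)) OR ((1 IMPLIES NOT 1) XOR (1 XOR NOT 1))) -> 1
  row 24 [11000]: ((1 IMPLIES (0 AND 1)) OR ((0 IMPLIES NOT 0) XOR (0 XOR NOT 0))) -> 0
  row 25 [11001]: ((1 IMPLIES (1 AND 1)) OR ((0 IMPLIES NOT 0) XOR (0 XOR NOT 1))) -> 1
  row 26 [11010]: ((1 IMPLIES (0 AND 1)) OR ((1 IMPLIES NOT 0) XOR (0 XOR NOT 0))) -> 0
  row 27 [11011]: ((1 IMPLIES (1 AND 1)) OR ((1 IMPLIES NOT 0) XOR (0 XOR NOT 1))) -> 1
  row 28 [11100]: ((1 IMPLIES (0 AND 1)) OR ((0 IMPLIES NOT 1) XOR (1 XOR NOT 0))) -> 1
  row 29 [11101]: ((1 IMPLIES (1 AND 1)) OR ((0 IMPLIES NOT 1) XOR (1 XOR NOT 1))) -> 1
  row 30 [11110]: ((1 IMPLIES (0 AND 1)) OR ((1 IMPLIES NOT 1) XOR (1 XOR NOT 0))) -> 0
  row 31 [11111]: ((1 IMPLIES (1 AND 1)) OR ((1 IMPLIES NOT 1) XOR (1 XOR NOT 1))) -> 1
Full result column, 8 rows per line (x1,x2 fixed per line; x3,x4,x5 runs 000..111 left to right):
  rows 0-7 [x1,x2=00]: 11111111  (ones: 8)
  rows 8-15 [x1,x2=01]: 11111111  (ones: 8)
  rows 16-23 [x1,x2=10]: 01011001  (ones: 4)
  rows 24-31 [x1,x2=11]: 01011101  (ones: 5)
Count of 1-rows = 8+8+4+5 = 25

25


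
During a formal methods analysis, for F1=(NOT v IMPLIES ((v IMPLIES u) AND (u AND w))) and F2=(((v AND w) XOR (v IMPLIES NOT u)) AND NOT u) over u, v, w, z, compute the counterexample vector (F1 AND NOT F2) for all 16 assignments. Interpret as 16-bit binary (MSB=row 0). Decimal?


F1 = (NOT v IMPLIES ((v IMPLIES u) AND (u AND w)))
F2 = (((v AND w) XOR (v IMPLIES NOT u)) AND NOT u)
Counterexample to F1=>F2 is where F1=1 and F2=0.
Evaluate each row (bits = u,v,w,z, MSB first):
  row 0 [0000]: F1=0 F2=1 -> F1&~F2 -> 0
  row 1 [0001]: F1=0 F2=1 -> F1&~F2 -> 0
  row 2 [0010]: F1=0 F2=1 -> F1&~F2 -> 0
  row 3 [0011]: F1=0 F2=1 -> F1&~F2 -> 0
  row 4 [0100]: F1=1 F2=1 -> F1&~F2 -> 0
  row 5 [0101]: F1=1 F2=1 -> F1&~F2 -> 0
  row 6 [0110]: F1=1 F2=0 -> F1&~F2 -> 1
  row 7 [0111]: F1=1 F2=0 -> F1&~F2 -> 1
  row 8 [1000]: F1=0 F2=0 -> F1&~F2 -> 0
  row 9 [1001]: F1=0 F2=0 -> F1&~F2 -> 0
  row 10 [1010]: F1=1 F2=0 -> F1&~F2 -> 1
  row 11 [1011]: F1=1 F2=0 -> F1&~F2 -> 1
  row 12 [1100]: F1=1 F2=0 -> F1&~F2 -> 1
  row 13 [1101]: F1=1 F2=0 -> F1&~F2 -> 1
  row 14 [1110]: F1=1 F2=0 -> F1&~F2 -> 1
  row 15 [1111]: F1=1 F2=0 -> F1&~F2 -> 1
Full result column, 4 rows per line (u,v fixed per line; w,z runs 00..11 left to right):
  rows 0-3 [u,v=00]: 0000  = hex 0
  rows 4-7 [u,v=01]: 0011  = hex 3
  rows 8-11 [u,v=10]: 0011  = hex 3
  rows 12-15 [u,v=11]: 1111  = hex F
Counterexample vector (row 0 .. row 15) = 0000001100111111
Output column grouped in 4s = 0000 0011 0011 1111 = 0x033F
Convert to decimal digit by digit (value = value*16 + digit):
  0 -> 0
  0*16 + 3 = 3
  3*16 + 3 = 51
  51*16 + 15 (F) = 831
Decimal = 831

831
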